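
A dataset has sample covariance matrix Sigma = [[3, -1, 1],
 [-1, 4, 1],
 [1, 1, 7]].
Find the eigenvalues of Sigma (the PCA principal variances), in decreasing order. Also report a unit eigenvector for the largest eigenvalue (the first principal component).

Step 1 — characteristic polynomial p(λ) = det(λI - Sigma) = λ³ - tr·λ² + c_1·λ - det, where tr = trace, c_1 = sum of the principal 2×2 minors, det = det(Sigma):
  tr = 3 + 4 + 7 = 14,
  c_1 = (3·4 - (-1)²) + (3·7 - (1)²) + (4·7 - (1)²) = 11 + 20 + 27 = 58,
  det = 3·(4·7 - (1)²) - (-1)·((-1)·7 - (1)·(1)) + (1)·((-1)·(1) - 4·(1)) = 3·(27) - (-1)·(-8) + (1)·(-5) = 68.
  So p(λ) = λ³ - 14λ² + 58λ - 68.
Step 2 — look for an integer root (rational root theorem: any rational root is an integer divisor of 68). Testing λ = 2:
  p(2) = 8 - 56 + 116 - 68 = 0  ✓
  Dividing out (λ - 2): p(λ) = (λ - 2)(λ² - 12λ + 34).
Step 3 — remaining eigenvalues from the quadratic λ² - 12λ + 34 = 0:
  Δ = 12² - 4·34 = 144 - 136 = 8,  λ = (12 ± √8)/2 = (12 ± 2.8284)/2 ≈ 7.4142 or 4.5858.
  Sorted: λ_1 = 7.4142,  λ_2 = 4.5858,  λ_3 = 2  (check: sum = 14 = tr ✓).

Step 4 — unit eigenvector for λ_1 ≈ 7.4142: v spans the null space of (Sigma - λ_1 I), whose rows are
  r_1 = (-4.4142, -1, 1),  r_2 = (-1, -3.4142, 1),  r_3 = (1, 1, -0.4142).
  v is orthogonal to every row, so take v ∝ r_1 × r_2 = ((-1)·(1) - (1)·(-3.4142), (1)·(-1) - (-4.4142)·(1), (-4.4142)·(-3.4142) - (-1)·(-1)) ≈ (2.4142, 3.4142, 14.0711).
  Let u = (2.4142, 3.4142, 14.0711).
  ||u|| = √((2.4142)² + (3.4142)² + (14.0711)²) = √(215.4802) ≈ 14.6792,  v_1 = u/||u|| ≈ (0.1645, 0.2326, 0.9586) (||v_1|| = 1).

λ_1 = 7.4142,  λ_2 = 4.5858,  λ_3 = 2;  v_1 ≈ (0.1645, 0.2326, 0.9586)


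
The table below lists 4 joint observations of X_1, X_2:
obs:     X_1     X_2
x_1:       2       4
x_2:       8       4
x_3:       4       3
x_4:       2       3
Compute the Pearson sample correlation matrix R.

Step 1 — column means:
  mean(X_1) = (2 + 8 + 4 + 2) / 4 = 16/4 = 4
  mean(X_2) = (4 + 4 + 3 + 3) / 4 = 14/4 = 3.5

Step 2 — sample variances and covariances s[i,j] = (1/(n-1)) · Σ_k (x_{k,i} - mean_i) · (x_{k,j} - mean_j), with n-1 = 3:
  s[X_1,X_1] = ((-2)·(-2) + (4)·(4) + (0)·(0) + (-2)·(-2)) / 3 = 24/3 = 8
  s[X_1,X_2] = ((-2)·(0.5) + (4)·(0.5) + (0)·(-0.5) + (-2)·(-0.5)) / 3 = 2/3 = 0.6667
  s[X_2,X_2] = ((0.5)·(0.5) + (0.5)·(0.5) + (-0.5)·(-0.5) + (-0.5)·(-0.5)) / 3 = 1/3 = 0.3333
  Sample standard deviations s_i = √(s[i,i]):
  s(X_1) = √(8) = 2.8284
  s(X_2) = √(0.3333) = 0.5774

Step 3 — r_{ij} = s_{ij} / (s_i · s_j):
  r[X_1,X_1] = 1 (diagonal).
  r[X_1,X_2] = 0.6667 / (2.8284 · 0.5774) = 0.6667 / 1.633 = 0.4082
  r[X_2,X_2] = 1 (diagonal).

R is symmetric with unit diagonal. Assembling:

R = [[1, 0.4082],
 [0.4082, 1]]


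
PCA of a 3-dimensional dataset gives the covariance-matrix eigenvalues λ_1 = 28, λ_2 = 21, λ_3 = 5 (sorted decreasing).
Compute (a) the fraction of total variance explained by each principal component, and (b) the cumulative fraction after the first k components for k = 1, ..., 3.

Step 1 — total variance = trace(Sigma) = Σ λ_i = 28 + 21 + 5 = 54.

Step 2 — fraction explained by component i = λ_i / Σ λ:
  PC1: 28/54 = 0.5185
  PC2: 21/54 = 0.3889
  PC3: 5/54 = 0.0926

Step 3 — cumulative fraction after k components = (λ_1 + ... + λ_k) / Σ λ:
  k = 1: 28/54 = 0.5185
  k = 2: (28 + 21)/54 = 49/54 = 0.9074
  k = 3: (28 + 21 + 5)/54 = 54/54 = 1

Summary (fraction, with percent):

explained: PC1 0.5185 (51.85%), PC2 0.3889 (38.89%), PC3 0.0926 (9.26%);  cumulative: 0.5185, 0.9074, 1


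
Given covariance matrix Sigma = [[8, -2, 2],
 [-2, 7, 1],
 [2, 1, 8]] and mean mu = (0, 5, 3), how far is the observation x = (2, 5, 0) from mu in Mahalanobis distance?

Step 1 — centre the observation: (x - mu) = (2, 0, -3).

Step 2 — invert Sigma (cofactor / det for 3×3, or solve directly):
  Sigma^{-1} = [[0.1478, 0.0484, -0.043],
 [0.0484, 0.1613, -0.0323],
 [-0.043, -0.0323, 0.1398]].

Step 3 — form the quadratic (x - mu)^T · Sigma^{-1} · (x - mu):
  Sigma^{-1} · (x - mu) = (0.4247, 0.1935, -0.5054).
  (x - mu)^T · [Sigma^{-1} · (x - mu)] = (2)·(0.4247) + (0)·(0.1935) + (-3)·(-0.5054) = 2.3656.

Step 4 — take square root: d = √(2.3656) ≈ 1.538.

d(x, mu) = √(2.3656) ≈ 1.538


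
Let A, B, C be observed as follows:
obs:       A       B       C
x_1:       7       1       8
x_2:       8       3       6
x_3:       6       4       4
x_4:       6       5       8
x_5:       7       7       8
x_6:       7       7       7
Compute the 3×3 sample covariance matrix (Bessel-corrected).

Step 1 — column means:
  mean(A) = (7 + 8 + 6 + 6 + 7 + 7) / 6 = 41/6 = 6.8333
  mean(B) = (1 + 3 + 4 + 5 + 7 + 7) / 6 = 27/6 = 4.5
  mean(C) = (8 + 6 + 4 + 8 + 8 + 7) / 6 = 41/6 = 6.8333

Step 2 — sample covariance S[i,j] = (1/(n-1)) · Σ_k (x_{k,i} - mean_i) · (x_{k,j} - mean_j), with n-1 = 5.
  S[A,A] = ((0.1667)·(0.1667) + (1.1667)·(1.1667) + (-0.8333)·(-0.8333) + (-0.8333)·(-0.8333) + (0.1667)·(0.1667) + (0.1667)·(0.1667)) / 5 = 2.8333/5 = 0.5667
  S[A,B] = ((0.1667)·(-3.5) + (1.1667)·(-1.5) + (-0.8333)·(-0.5) + (-0.8333)·(0.5) + (0.1667)·(2.5) + (0.1667)·(2.5)) / 5 = -1.5/5 = -0.3
  S[A,C] = ((0.1667)·(1.1667) + (1.1667)·(-0.8333) + (-0.8333)·(-2.8333) + (-0.8333)·(1.1667) + (0.1667)·(1.1667) + (0.1667)·(0.1667)) / 5 = 0.8333/5 = 0.1667
  S[B,B] = ((-3.5)·(-3.5) + (-1.5)·(-1.5) + (-0.5)·(-0.5) + (0.5)·(0.5) + (2.5)·(2.5) + (2.5)·(2.5)) / 5 = 27.5/5 = 5.5
  S[B,C] = ((-3.5)·(1.1667) + (-1.5)·(-0.8333) + (-0.5)·(-2.8333) + (0.5)·(1.1667) + (2.5)·(1.1667) + (2.5)·(0.1667)) / 5 = 2.5/5 = 0.5
  S[C,C] = ((1.1667)·(1.1667) + (-0.8333)·(-0.8333) + (-2.8333)·(-2.8333) + (1.1667)·(1.1667) + (1.1667)·(1.1667) + (0.1667)·(0.1667)) / 5 = 12.8333/5 = 2.5667

S is symmetric (S[j,i] = S[i,j]). Assembling:

S = [[0.5667, -0.3, 0.1667],
 [-0.3, 5.5, 0.5],
 [0.1667, 0.5, 2.5667]]


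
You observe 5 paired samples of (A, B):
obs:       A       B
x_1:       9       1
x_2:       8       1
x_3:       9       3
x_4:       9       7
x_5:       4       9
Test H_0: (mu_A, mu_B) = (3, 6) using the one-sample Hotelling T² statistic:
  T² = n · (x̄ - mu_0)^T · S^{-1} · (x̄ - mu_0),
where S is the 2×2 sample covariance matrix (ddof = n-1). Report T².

Step 1 — sample mean vector:
  mean(A) = (9 + 8 + 9 + 9 + 4) / 5 = 39/5 = 7.8
  mean(B) = (1 + 1 + 3 + 7 + 9) / 5 = 21/5 = 4.2
  x̄ = (7.8, 4.2),  deviation x̄ - mu_0 = (7.8, 4.2) - (3, 6) = (4.8, -1.8).

Step 2 — sample covariance matrix, S[i,j] = (1/(n-1)) · Σ_k (x_{k,i} - mean_i) · (x_{k,j} - mean_j), divisor n-1 = 4:
  S[A,A] = ((1.2)·(1.2) + (0.2)·(0.2) + (1.2)·(1.2) + (1.2)·(1.2) + (-3.8)·(-3.8)) / 4 = 18.8/4 = 4.7
  S[A,B] = ((1.2)·(-3.2) + (0.2)·(-3.2) + (1.2)·(-1.2) + (1.2)·(2.8) + (-3.8)·(4.8)) / 4 = -20.8/4 = -5.2
  S[B,B] = ((-3.2)·(-3.2) + (-3.2)·(-3.2) + (-1.2)·(-1.2) + (2.8)·(2.8) + (4.8)·(4.8)) / 4 = 52.8/4 = 13.2
  S = [[4.7, -5.2],
 [-5.2, 13.2]].

Step 3 — invert S. det(S) = 4.7·13.2 - (-5.2)² = 35.
  S^{-1} = (1/det) · [[d, -b], [-b, a]] = [[0.3771, 0.1486],
 [0.1486, 0.1343]].

Step 4 — quadratic form (x̄ - mu_0)^T · S^{-1} · (x̄ - mu_0):
  S^{-1} · (x̄ - mu_0) = (1.5429, 0.4714),
  (x̄ - mu_0)^T · [...] = (4.8)·(1.5429) + (-1.8)·(0.4714) = 6.5571.

Step 5 — scale by n: T² = 5 · 6.5571 = 32.7857.

T² ≈ 32.7857


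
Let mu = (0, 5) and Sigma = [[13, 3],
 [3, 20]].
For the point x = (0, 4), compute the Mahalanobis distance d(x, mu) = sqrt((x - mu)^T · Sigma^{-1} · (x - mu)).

Step 1 — centre the observation: (x - mu) = (0, -1).

Step 2 — invert Sigma. det(Sigma) = 13·20 - (3)² = 251.
  Sigma^{-1} = (1/det) · [[d, -b], [-b, a]] = [[0.0797, -0.012],
 [-0.012, 0.0518]].

Step 3 — form the quadratic (x - mu)^T · Sigma^{-1} · (x - mu):
  Sigma^{-1} · (x - mu) = (0.012, -0.0518).
  (x - mu)^T · [Sigma^{-1} · (x - mu)] = (0)·(0.012) + (-1)·(-0.0518) = 0.0518.

Step 4 — take square root: d = √(0.0518) ≈ 0.2276.

d(x, mu) = √(0.0518) ≈ 0.2276


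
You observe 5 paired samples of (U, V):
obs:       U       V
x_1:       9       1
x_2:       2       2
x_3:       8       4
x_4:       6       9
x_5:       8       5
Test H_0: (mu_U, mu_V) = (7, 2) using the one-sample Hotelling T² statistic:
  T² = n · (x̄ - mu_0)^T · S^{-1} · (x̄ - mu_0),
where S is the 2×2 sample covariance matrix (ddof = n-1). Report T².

Step 1 — sample mean vector:
  mean(U) = (9 + 2 + 8 + 6 + 8) / 5 = 33/5 = 6.6
  mean(V) = (1 + 2 + 4 + 9 + 5) / 5 = 21/5 = 4.2
  x̄ = (6.6, 4.2),  deviation x̄ - mu_0 = (6.6, 4.2) - (7, 2) = (-0.4, 2.2).

Step 2 — sample covariance matrix, S[i,j] = (1/(n-1)) · Σ_k (x_{k,i} - mean_i) · (x_{k,j} - mean_j), divisor n-1 = 4:
  S[U,U] = ((2.4)·(2.4) + (-4.6)·(-4.6) + (1.4)·(1.4) + (-0.6)·(-0.6) + (1.4)·(1.4)) / 4 = 31.2/4 = 7.8
  S[U,V] = ((2.4)·(-3.2) + (-4.6)·(-2.2) + (1.4)·(-0.2) + (-0.6)·(4.8) + (1.4)·(0.8)) / 4 = 0.4/4 = 0.1
  S[V,V] = ((-3.2)·(-3.2) + (-2.2)·(-2.2) + (-0.2)·(-0.2) + (4.8)·(4.8) + (0.8)·(0.8)) / 4 = 38.8/4 = 9.7
  S = [[7.8, 0.1],
 [0.1, 9.7]].

Step 3 — invert S. det(S) = 7.8·9.7 - (0.1)² = 75.65.
  S^{-1} = (1/det) · [[d, -b], [-b, a]] = [[0.1282, -0.0013],
 [-0.0013, 0.1031]].

Step 4 — quadratic form (x̄ - mu_0)^T · S^{-1} · (x̄ - mu_0):
  S^{-1} · (x̄ - mu_0) = (-0.0542, 0.2274),
  (x̄ - mu_0)^T · [...] = (-0.4)·(-0.0542) + (2.2)·(0.2274) = 0.5219.

Step 5 — scale by n: T² = 5 · 0.5219 = 2.6094.

T² ≈ 2.6094


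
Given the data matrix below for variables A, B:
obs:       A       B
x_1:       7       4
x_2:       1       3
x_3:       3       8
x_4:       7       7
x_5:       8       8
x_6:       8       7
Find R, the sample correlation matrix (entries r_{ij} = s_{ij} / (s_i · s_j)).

Step 1 — column means:
  mean(A) = (7 + 1 + 3 + 7 + 8 + 8) / 6 = 34/6 = 5.6667
  mean(B) = (4 + 3 + 8 + 7 + 8 + 7) / 6 = 37/6 = 6.1667

Step 2 — sample variances and covariances s[i,j] = (1/(n-1)) · Σ_k (x_{k,i} - mean_i) · (x_{k,j} - mean_j), with n-1 = 5:
  s[A,A] = ((1.3333)·(1.3333) + (-4.6667)·(-4.6667) + (-2.6667)·(-2.6667) + (1.3333)·(1.3333) + (2.3333)·(2.3333) + (2.3333)·(2.3333)) / 5 = 43.3333/5 = 8.6667
  s[A,B] = ((1.3333)·(-2.1667) + (-4.6667)·(-3.1667) + (-2.6667)·(1.8333) + (1.3333)·(0.8333) + (2.3333)·(1.8333) + (2.3333)·(0.8333)) / 5 = 14.3333/5 = 2.8667
  s[B,B] = ((-2.1667)·(-2.1667) + (-3.1667)·(-3.1667) + (1.8333)·(1.8333) + (0.8333)·(0.8333) + (1.8333)·(1.8333) + (0.8333)·(0.8333)) / 5 = 22.8333/5 = 4.5667
  Sample standard deviations s_i = √(s[i,i]):
  s(A) = √(8.6667) = 2.9439
  s(B) = √(4.5667) = 2.137

Step 3 — r_{ij} = s_{ij} / (s_i · s_j):
  r[A,A] = 1 (diagonal).
  r[A,B] = 2.8667 / (2.9439 · 2.137) = 2.8667 / 6.2911 = 0.4557
  r[B,B] = 1 (diagonal).

R is symmetric with unit diagonal. Assembling:

R = [[1, 0.4557],
 [0.4557, 1]]


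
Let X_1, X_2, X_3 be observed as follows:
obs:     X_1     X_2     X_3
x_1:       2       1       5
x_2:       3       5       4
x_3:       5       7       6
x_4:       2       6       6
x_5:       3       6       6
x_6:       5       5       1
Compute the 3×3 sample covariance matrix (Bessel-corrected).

Step 1 — column means:
  mean(X_1) = (2 + 3 + 5 + 2 + 3 + 5) / 6 = 20/6 = 3.3333
  mean(X_2) = (1 + 5 + 7 + 6 + 6 + 5) / 6 = 30/6 = 5
  mean(X_3) = (5 + 4 + 6 + 6 + 6 + 1) / 6 = 28/6 = 4.6667

Step 2 — sample covariance S[i,j] = (1/(n-1)) · Σ_k (x_{k,i} - mean_i) · (x_{k,j} - mean_j), with n-1 = 5.
  S[X_1,X_1] = ((-1.3333)·(-1.3333) + (-0.3333)·(-0.3333) + (1.6667)·(1.6667) + (-1.3333)·(-1.3333) + (-0.3333)·(-0.3333) + (1.6667)·(1.6667)) / 5 = 9.3333/5 = 1.8667
  S[X_1,X_2] = ((-1.3333)·(-4) + (-0.3333)·(0) + (1.6667)·(2) + (-1.3333)·(1) + (-0.3333)·(1) + (1.6667)·(0)) / 5 = 7/5 = 1.4
  S[X_1,X_3] = ((-1.3333)·(0.3333) + (-0.3333)·(-0.6667) + (1.6667)·(1.3333) + (-1.3333)·(1.3333) + (-0.3333)·(1.3333) + (1.6667)·(-3.6667)) / 5 = -6.3333/5 = -1.2667
  S[X_2,X_2] = ((-4)·(-4) + (0)·(0) + (2)·(2) + (1)·(1) + (1)·(1) + (0)·(0)) / 5 = 22/5 = 4.4
  S[X_2,X_3] = ((-4)·(0.3333) + (0)·(-0.6667) + (2)·(1.3333) + (1)·(1.3333) + (1)·(1.3333) + (0)·(-3.6667)) / 5 = 4/5 = 0.8
  S[X_3,X_3] = ((0.3333)·(0.3333) + (-0.6667)·(-0.6667) + (1.3333)·(1.3333) + (1.3333)·(1.3333) + (1.3333)·(1.3333) + (-3.6667)·(-3.6667)) / 5 = 19.3333/5 = 3.8667

S is symmetric (S[j,i] = S[i,j]). Assembling:

S = [[1.8667, 1.4, -1.2667],
 [1.4, 4.4, 0.8],
 [-1.2667, 0.8, 3.8667]]


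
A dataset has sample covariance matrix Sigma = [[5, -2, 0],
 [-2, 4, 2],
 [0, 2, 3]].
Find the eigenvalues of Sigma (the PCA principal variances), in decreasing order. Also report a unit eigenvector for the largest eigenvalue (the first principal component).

Step 1 — characteristic polynomial p(λ) = det(λI - Sigma) = λ³ - tr·λ² + c_1·λ - det, where tr = trace, c_1 = sum of the principal 2×2 minors, det = det(Sigma):
  tr = 5 + 4 + 3 = 12,
  c_1 = (5·4 - (-2)²) + (5·3 - (0)²) + (4·3 - (2)²) = 16 + 15 + 8 = 39,
  det = 5·(4·3 - (2)²) - (-2)·((-2)·3 - (2)·(0)) + (0)·((-2)·(2) - 4·(0)) = 5·(8) - (-2)·(-6) + (0)·(-4) = 28.
  So p(λ) = λ³ - 12λ² + 39λ - 28.
Step 2 — look for an integer root (rational root theorem: any rational root is an integer divisor of 28). Testing λ = 1:
  p(1) = 1 - 12 + 39 - 28 = 0  ✓
  Dividing out (λ - 1): p(λ) = (λ - 1)(λ² - 11λ + 28).
Step 3 — remaining eigenvalues from the quadratic λ² - 11λ + 28 = 0:
  Δ = 11² - 4·28 = 121 - 112 = 9,  λ = (11 ± √9)/2 = (11 ± 3)/2 = 7 or 4.
  Sorted: λ_1 = 7,  λ_2 = 4,  λ_3 = 1  (check: sum = 12 = tr ✓).

Step 4 — unit eigenvector for λ_1 = 7: v spans the null space of (Sigma - λ_1 I), whose rows are
  r_1 = (-2, -2, 0),  r_2 = (-2, -3, 2),  r_3 = (0, 2, -4).
  v is orthogonal to every row, so take v ∝ r_1 × r_2 = ((-2)·(2) - (0)·(-3), (0)·(-2) - (-2)·(2), (-2)·(-3) - (-2)·(-2)) = (-4, 4, 2).
  Rescale (divide by 2; multiply by -1 so the first nonzero entry is positive): u = (2, -2, -1).
  ||u|| = √((2)² + (-2)² + (-1)²) = √(9) = 3,  v_1 = u/||u|| ≈ (0.6667, -0.6667, -0.3333) (||v_1|| = 1).

λ_1 = 7,  λ_2 = 4,  λ_3 = 1;  v_1 ≈ (0.6667, -0.6667, -0.3333)


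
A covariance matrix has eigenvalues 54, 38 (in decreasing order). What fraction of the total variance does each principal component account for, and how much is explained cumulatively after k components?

Step 1 — total variance = trace(Sigma) = Σ λ_i = 54 + 38 = 92.

Step 2 — fraction explained by component i = λ_i / Σ λ:
  PC1: 54/92 = 0.587
  PC2: 38/92 = 0.413

Step 3 — cumulative fraction after k components = (λ_1 + ... + λ_k) / Σ λ:
  k = 1: 54/92 = 0.587
  k = 2: (54 + 38)/92 = 92/92 = 1

Summary (fraction, with percent):

explained: PC1 0.587 (58.7%), PC2 0.413 (41.3%);  cumulative: 0.587, 1


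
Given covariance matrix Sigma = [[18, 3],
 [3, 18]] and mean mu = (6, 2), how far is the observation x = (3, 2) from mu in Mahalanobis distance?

Step 1 — centre the observation: (x - mu) = (-3, 0).

Step 2 — invert Sigma. det(Sigma) = 18·18 - (3)² = 315.
  Sigma^{-1} = (1/det) · [[d, -b], [-b, a]] = [[0.0571, -0.0095],
 [-0.0095, 0.0571]].

Step 3 — form the quadratic (x - mu)^T · Sigma^{-1} · (x - mu):
  Sigma^{-1} · (x - mu) = (-0.1714, 0.0286).
  (x - mu)^T · [Sigma^{-1} · (x - mu)] = (-3)·(-0.1714) + (0)·(0.0286) = 0.5143.

Step 4 — take square root: d = √(0.5143) ≈ 0.7171.

d(x, mu) = √(0.5143) ≈ 0.7171


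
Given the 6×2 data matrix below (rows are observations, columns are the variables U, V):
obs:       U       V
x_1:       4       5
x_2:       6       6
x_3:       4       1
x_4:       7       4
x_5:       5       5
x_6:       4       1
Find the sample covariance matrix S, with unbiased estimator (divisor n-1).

Step 1 — column means:
  mean(U) = (4 + 6 + 4 + 7 + 5 + 4) / 6 = 30/6 = 5
  mean(V) = (5 + 6 + 1 + 4 + 5 + 1) / 6 = 22/6 = 3.6667

Step 2 — sample covariance S[i,j] = (1/(n-1)) · Σ_k (x_{k,i} - mean_i) · (x_{k,j} - mean_j), with n-1 = 5.
  S[U,U] = ((-1)·(-1) + (1)·(1) + (-1)·(-1) + (2)·(2) + (0)·(0) + (-1)·(-1)) / 5 = 8/5 = 1.6
  S[U,V] = ((-1)·(1.3333) + (1)·(2.3333) + (-1)·(-2.6667) + (2)·(0.3333) + (0)·(1.3333) + (-1)·(-2.6667)) / 5 = 7/5 = 1.4
  S[V,V] = ((1.3333)·(1.3333) + (2.3333)·(2.3333) + (-2.6667)·(-2.6667) + (0.3333)·(0.3333) + (1.3333)·(1.3333) + (-2.6667)·(-2.6667)) / 5 = 23.3333/5 = 4.6667

S is symmetric (S[j,i] = S[i,j]). Assembling:

S = [[1.6, 1.4],
 [1.4, 4.6667]]


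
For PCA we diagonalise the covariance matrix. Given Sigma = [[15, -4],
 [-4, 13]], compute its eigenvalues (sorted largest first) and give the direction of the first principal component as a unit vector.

Step 1 — characteristic polynomial of 2×2 Sigma:
  det(Sigma - λI) = λ² - trace · λ + det = 0.
  trace = 15 + 13 = 28, det = 15·13 - (-4)² = 179.
Step 2 — discriminant:
  Δ = trace² - 4·det = 784 - 716 = 68.
Step 3 — eigenvalues:
  λ = (trace ± √Δ)/2 = (28 ± 8.2462)/2,
  λ_1 = 18.1231,  λ_2 = 9.8769.

Step 4 — unit eigenvector for λ_1: solve (Sigma - λ_1 I)v = 0. First row:
  (15 - 18.1231)·v_x + (-4)·v_y = 0, i.e. (-3.1231)·v_x + (-4)·v_y = 0,
  so v ∝ (b, λ_1 - a) = (-4, 3.1231); multiply by -1 so the first entry is positive: u = (4, -3.1231).
  ||u|| = √((4)² + (-3.1231)²) = √(25.7538) ≈ 5.0748,
  v_1 = u/||u|| ≈ (0.7882, -0.6154) (||v_1|| = 1).

λ_1 = 18.1231,  λ_2 = 9.8769;  v_1 ≈ (0.7882, -0.6154)


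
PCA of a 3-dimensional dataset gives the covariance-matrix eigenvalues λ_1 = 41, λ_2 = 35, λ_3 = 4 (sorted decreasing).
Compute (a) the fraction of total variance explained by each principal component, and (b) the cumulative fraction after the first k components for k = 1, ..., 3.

Step 1 — total variance = trace(Sigma) = Σ λ_i = 41 + 35 + 4 = 80.

Step 2 — fraction explained by component i = λ_i / Σ λ:
  PC1: 41/80 = 0.5125
  PC2: 35/80 = 0.4375
  PC3: 4/80 = 0.05

Step 3 — cumulative fraction after k components = (λ_1 + ... + λ_k) / Σ λ:
  k = 1: 41/80 = 0.5125
  k = 2: (41 + 35)/80 = 76/80 = 0.95
  k = 3: (41 + 35 + 4)/80 = 80/80 = 1

Summary (fraction, with percent):

explained: PC1 0.5125 (51.25%), PC2 0.4375 (43.75%), PC3 0.05 (5%);  cumulative: 0.5125, 0.95, 1


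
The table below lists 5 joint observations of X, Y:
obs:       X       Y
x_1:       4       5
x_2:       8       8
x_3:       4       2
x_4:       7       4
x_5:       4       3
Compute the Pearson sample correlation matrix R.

Step 1 — column means:
  mean(X) = (4 + 8 + 4 + 7 + 4) / 5 = 27/5 = 5.4
  mean(Y) = (5 + 8 + 2 + 4 + 3) / 5 = 22/5 = 4.4

Step 2 — sample variances and covariances s[i,j] = (1/(n-1)) · Σ_k (x_{k,i} - mean_i) · (x_{k,j} - mean_j), with n-1 = 4:
  s[X,X] = ((-1.4)·(-1.4) + (2.6)·(2.6) + (-1.4)·(-1.4) + (1.6)·(1.6) + (-1.4)·(-1.4)) / 4 = 15.2/4 = 3.8
  s[X,Y] = ((-1.4)·(0.6) + (2.6)·(3.6) + (-1.4)·(-2.4) + (1.6)·(-0.4) + (-1.4)·(-1.4)) / 4 = 13.2/4 = 3.3
  s[Y,Y] = ((0.6)·(0.6) + (3.6)·(3.6) + (-2.4)·(-2.4) + (-0.4)·(-0.4) + (-1.4)·(-1.4)) / 4 = 21.2/4 = 5.3
  Sample standard deviations s_i = √(s[i,i]):
  s(X) = √(3.8) = 1.9494
  s(Y) = √(5.3) = 2.3022

Step 3 — r_{ij} = s_{ij} / (s_i · s_j):
  r[X,X] = 1 (diagonal).
  r[X,Y] = 3.3 / (1.9494 · 2.3022) = 3.3 / 4.4878 = 0.7353
  r[Y,Y] = 1 (diagonal).

R is symmetric with unit diagonal. Assembling:

R = [[1, 0.7353],
 [0.7353, 1]]


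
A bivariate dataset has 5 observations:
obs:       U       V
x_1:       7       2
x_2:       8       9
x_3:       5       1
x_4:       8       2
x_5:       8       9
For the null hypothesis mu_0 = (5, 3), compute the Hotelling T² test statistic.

Step 1 — sample mean vector:
  mean(U) = (7 + 8 + 5 + 8 + 8) / 5 = 36/5 = 7.2
  mean(V) = (2 + 9 + 1 + 2 + 9) / 5 = 23/5 = 4.6
  x̄ = (7.2, 4.6),  deviation x̄ - mu_0 = (7.2, 4.6) - (5, 3) = (2.2, 1.6).

Step 2 — sample covariance matrix, S[i,j] = (1/(n-1)) · Σ_k (x_{k,i} - mean_i) · (x_{k,j} - mean_j), divisor n-1 = 4:
  S[U,U] = ((-0.2)·(-0.2) + (0.8)·(0.8) + (-2.2)·(-2.2) + (0.8)·(0.8) + (0.8)·(0.8)) / 4 = 6.8/4 = 1.7
  S[U,V] = ((-0.2)·(-2.6) + (0.8)·(4.4) + (-2.2)·(-3.6) + (0.8)·(-2.6) + (0.8)·(4.4)) / 4 = 13.4/4 = 3.35
  S[V,V] = ((-2.6)·(-2.6) + (4.4)·(4.4) + (-3.6)·(-3.6) + (-2.6)·(-2.6) + (4.4)·(4.4)) / 4 = 65.2/4 = 16.3
  S = [[1.7, 3.35],
 [3.35, 16.3]].

Step 3 — invert S. det(S) = 1.7·16.3 - (3.35)² = 16.4875.
  S^{-1} = (1/det) · [[d, -b], [-b, a]] = [[0.9886, -0.2032],
 [-0.2032, 0.1031]].

Step 4 — quadratic form (x̄ - mu_0)^T · S^{-1} · (x̄ - mu_0):
  S^{-1} · (x̄ - mu_0) = (1.8499, -0.282),
  (x̄ - mu_0)^T · [...] = (2.2)·(1.8499) + (1.6)·(-0.282) = 3.6185.

Step 5 — scale by n: T² = 5 · 3.6185 = 18.0925.

T² ≈ 18.0925


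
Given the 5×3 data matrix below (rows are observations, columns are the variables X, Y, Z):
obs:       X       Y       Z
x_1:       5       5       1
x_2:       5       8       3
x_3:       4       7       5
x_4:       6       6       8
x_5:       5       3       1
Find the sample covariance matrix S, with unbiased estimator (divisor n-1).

Step 1 — column means:
  mean(X) = (5 + 5 + 4 + 6 + 5) / 5 = 25/5 = 5
  mean(Y) = (5 + 8 + 7 + 6 + 3) / 5 = 29/5 = 5.8
  mean(Z) = (1 + 3 + 5 + 8 + 1) / 5 = 18/5 = 3.6

Step 2 — sample covariance S[i,j] = (1/(n-1)) · Σ_k (x_{k,i} - mean_i) · (x_{k,j} - mean_j), with n-1 = 4.
  S[X,X] = ((0)·(0) + (0)·(0) + (-1)·(-1) + (1)·(1) + (0)·(0)) / 4 = 2/4 = 0.5
  S[X,Y] = ((0)·(-0.8) + (0)·(2.2) + (-1)·(1.2) + (1)·(0.2) + (0)·(-2.8)) / 4 = -1/4 = -0.25
  S[X,Z] = ((0)·(-2.6) + (0)·(-0.6) + (-1)·(1.4) + (1)·(4.4) + (0)·(-2.6)) / 4 = 3/4 = 0.75
  S[Y,Y] = ((-0.8)·(-0.8) + (2.2)·(2.2) + (1.2)·(1.2) + (0.2)·(0.2) + (-2.8)·(-2.8)) / 4 = 14.8/4 = 3.7
  S[Y,Z] = ((-0.8)·(-2.6) + (2.2)·(-0.6) + (1.2)·(1.4) + (0.2)·(4.4) + (-2.8)·(-2.6)) / 4 = 10.6/4 = 2.65
  S[Z,Z] = ((-2.6)·(-2.6) + (-0.6)·(-0.6) + (1.4)·(1.4) + (4.4)·(4.4) + (-2.6)·(-2.6)) / 4 = 35.2/4 = 8.8

S is symmetric (S[j,i] = S[i,j]). Assembling:

S = [[0.5, -0.25, 0.75],
 [-0.25, 3.7, 2.65],
 [0.75, 2.65, 8.8]]


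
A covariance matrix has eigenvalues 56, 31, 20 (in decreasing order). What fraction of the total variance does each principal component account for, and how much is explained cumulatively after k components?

Step 1 — total variance = trace(Sigma) = Σ λ_i = 56 + 31 + 20 = 107.

Step 2 — fraction explained by component i = λ_i / Σ λ:
  PC1: 56/107 = 0.5234
  PC2: 31/107 = 0.2897
  PC3: 20/107 = 0.1869

Step 3 — cumulative fraction after k components = (λ_1 + ... + λ_k) / Σ λ:
  k = 1: 56/107 = 0.5234
  k = 2: (56 + 31)/107 = 87/107 = 0.8131
  k = 3: (56 + 31 + 20)/107 = 107/107 = 1

Summary (fraction, with percent):

explained: PC1 0.5234 (52.34%), PC2 0.2897 (28.97%), PC3 0.1869 (18.69%);  cumulative: 0.5234, 0.8131, 1


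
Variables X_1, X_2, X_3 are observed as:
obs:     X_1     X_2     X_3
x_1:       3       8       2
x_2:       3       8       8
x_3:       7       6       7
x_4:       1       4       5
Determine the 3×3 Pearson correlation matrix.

Step 1 — column means:
  mean(X_1) = (3 + 3 + 7 + 1) / 4 = 14/4 = 3.5
  mean(X_2) = (8 + 8 + 6 + 4) / 4 = 26/4 = 6.5
  mean(X_3) = (2 + 8 + 7 + 5) / 4 = 22/4 = 5.5

Step 2 — sample variances and covariances s[i,j] = (1/(n-1)) · Σ_k (x_{k,i} - mean_i) · (x_{k,j} - mean_j), with n-1 = 3:
  s[X_1,X_1] = ((-0.5)·(-0.5) + (-0.5)·(-0.5) + (3.5)·(3.5) + (-2.5)·(-2.5)) / 3 = 19/3 = 6.3333
  s[X_1,X_2] = ((-0.5)·(1.5) + (-0.5)·(1.5) + (3.5)·(-0.5) + (-2.5)·(-2.5)) / 3 = 3/3 = 1
  s[X_1,X_3] = ((-0.5)·(-3.5) + (-0.5)·(2.5) + (3.5)·(1.5) + (-2.5)·(-0.5)) / 3 = 7/3 = 2.3333
  s[X_2,X_2] = ((1.5)·(1.5) + (1.5)·(1.5) + (-0.5)·(-0.5) + (-2.5)·(-2.5)) / 3 = 11/3 = 3.6667
  s[X_2,X_3] = ((1.5)·(-3.5) + (1.5)·(2.5) + (-0.5)·(1.5) + (-2.5)·(-0.5)) / 3 = -1/3 = -0.3333
  s[X_3,X_3] = ((-3.5)·(-3.5) + (2.5)·(2.5) + (1.5)·(1.5) + (-0.5)·(-0.5)) / 3 = 21/3 = 7
  Sample standard deviations s_i = √(s[i,i]):
  s(X_1) = √(6.3333) = 2.5166
  s(X_2) = √(3.6667) = 1.9149
  s(X_3) = √(7) = 2.6458

Step 3 — r_{ij} = s_{ij} / (s_i · s_j):
  r[X_1,X_1] = 1 (diagonal).
  r[X_1,X_2] = 1 / (2.5166 · 1.9149) = 1 / 4.8189 = 0.2075
  r[X_1,X_3] = 2.3333 / (2.5166 · 2.6458) = 2.3333 / 6.6583 = 0.3504
  r[X_2,X_2] = 1 (diagonal).
  r[X_2,X_3] = -0.3333 / (1.9149 · 2.6458) = -0.3333 / 5.0662 = -0.0658
  r[X_3,X_3] = 1 (diagonal).

R is symmetric with unit diagonal. Assembling:

R = [[1, 0.2075, 0.3504],
 [0.2075, 1, -0.0658],
 [0.3504, -0.0658, 1]]


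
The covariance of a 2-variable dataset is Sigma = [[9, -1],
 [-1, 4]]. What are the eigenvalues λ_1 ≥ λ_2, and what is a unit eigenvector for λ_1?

Step 1 — characteristic polynomial of 2×2 Sigma:
  det(Sigma - λI) = λ² - trace · λ + det = 0.
  trace = 9 + 4 = 13, det = 9·4 - (-1)² = 35.
Step 2 — discriminant:
  Δ = trace² - 4·det = 169 - 140 = 29.
Step 3 — eigenvalues:
  λ = (trace ± √Δ)/2 = (13 ± 5.3852)/2,
  λ_1 = 9.1926,  λ_2 = 3.8074.

Step 4 — unit eigenvector for λ_1: solve (Sigma - λ_1 I)v = 0. First row:
  (9 - 9.1926)·v_x + (-1)·v_y = 0, i.e. (-0.1926)·v_x + (-1)·v_y = 0,
  so v ∝ (b, λ_1 - a) = (-1, 0.1926); multiply by -1 so the first entry is positive: u = (1, -0.1926).
  ||u|| = √((1)² + (-0.1926)²) = √(1.0371) ≈ 1.0184,
  v_1 = u/||u|| ≈ (0.982, -0.1891) (||v_1|| = 1).

λ_1 = 9.1926,  λ_2 = 3.8074;  v_1 ≈ (0.982, -0.1891)


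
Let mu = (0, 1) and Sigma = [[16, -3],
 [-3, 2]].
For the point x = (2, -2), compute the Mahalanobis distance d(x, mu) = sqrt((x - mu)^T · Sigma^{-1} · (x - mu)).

Step 1 — centre the observation: (x - mu) = (2, -3).

Step 2 — invert Sigma. det(Sigma) = 16·2 - (-3)² = 23.
  Sigma^{-1} = (1/det) · [[d, -b], [-b, a]] = [[0.087, 0.1304],
 [0.1304, 0.6957]].

Step 3 — form the quadratic (x - mu)^T · Sigma^{-1} · (x - mu):
  Sigma^{-1} · (x - mu) = (-0.2174, -1.8261).
  (x - mu)^T · [Sigma^{-1} · (x - mu)] = (2)·(-0.2174) + (-3)·(-1.8261) = 5.0435.

Step 4 — take square root: d = √(5.0435) ≈ 2.2458.

d(x, mu) = √(5.0435) ≈ 2.2458


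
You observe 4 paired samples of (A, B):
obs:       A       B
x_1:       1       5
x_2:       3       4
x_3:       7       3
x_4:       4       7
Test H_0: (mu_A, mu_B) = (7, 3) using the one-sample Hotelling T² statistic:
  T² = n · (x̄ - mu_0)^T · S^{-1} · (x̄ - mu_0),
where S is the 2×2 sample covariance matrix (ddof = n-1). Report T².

Step 1 — sample mean vector:
  mean(A) = (1 + 3 + 7 + 4) / 4 = 15/4 = 3.75
  mean(B) = (5 + 4 + 3 + 7) / 4 = 19/4 = 4.75
  x̄ = (3.75, 4.75),  deviation x̄ - mu_0 = (3.75, 4.75) - (7, 3) = (-3.25, 1.75).

Step 2 — sample covariance matrix, S[i,j] = (1/(n-1)) · Σ_k (x_{k,i} - mean_i) · (x_{k,j} - mean_j), divisor n-1 = 3:
  S[A,A] = ((-2.75)·(-2.75) + (-0.75)·(-0.75) + (3.25)·(3.25) + (0.25)·(0.25)) / 3 = 18.75/3 = 6.25
  S[A,B] = ((-2.75)·(0.25) + (-0.75)·(-0.75) + (3.25)·(-1.75) + (0.25)·(2.25)) / 3 = -5.25/3 = -1.75
  S[B,B] = ((0.25)·(0.25) + (-0.75)·(-0.75) + (-1.75)·(-1.75) + (2.25)·(2.25)) / 3 = 8.75/3 = 2.9167
  S = [[6.25, -1.75],
 [-1.75, 2.9167]].

Step 3 — invert S. det(S) = 6.25·2.9167 - (-1.75)² = 15.1667.
  S^{-1} = (1/det) · [[d, -b], [-b, a]] = [[0.1923, 0.1154],
 [0.1154, 0.4121]].

Step 4 — quadratic form (x̄ - mu_0)^T · S^{-1} · (x̄ - mu_0):
  S^{-1} · (x̄ - mu_0) = (-0.4231, 0.3462),
  (x̄ - mu_0)^T · [...] = (-3.25)·(-0.4231) + (1.75)·(0.3462) = 1.9808.

Step 5 — scale by n: T² = 4 · 1.9808 = 7.9231.

T² ≈ 7.9231


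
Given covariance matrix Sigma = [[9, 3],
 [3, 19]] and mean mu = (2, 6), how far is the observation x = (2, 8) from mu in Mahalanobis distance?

Step 1 — centre the observation: (x - mu) = (0, 2).

Step 2 — invert Sigma. det(Sigma) = 9·19 - (3)² = 162.
  Sigma^{-1} = (1/det) · [[d, -b], [-b, a]] = [[0.1173, -0.0185],
 [-0.0185, 0.0556]].

Step 3 — form the quadratic (x - mu)^T · Sigma^{-1} · (x - mu):
  Sigma^{-1} · (x - mu) = (-0.037, 0.1111).
  (x - mu)^T · [Sigma^{-1} · (x - mu)] = (0)·(-0.037) + (2)·(0.1111) = 0.2222.

Step 4 — take square root: d = √(0.2222) ≈ 0.4714.

d(x, mu) = √(0.2222) ≈ 0.4714


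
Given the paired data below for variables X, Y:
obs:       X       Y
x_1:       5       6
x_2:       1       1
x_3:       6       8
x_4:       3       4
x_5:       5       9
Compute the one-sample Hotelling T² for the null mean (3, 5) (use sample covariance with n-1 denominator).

Step 1 — sample mean vector:
  mean(X) = (5 + 1 + 6 + 3 + 5) / 5 = 20/5 = 4
  mean(Y) = (6 + 1 + 8 + 4 + 9) / 5 = 28/5 = 5.6
  x̄ = (4, 5.6),  deviation x̄ - mu_0 = (4, 5.6) - (3, 5) = (1, 0.6).

Step 2 — sample covariance matrix, S[i,j] = (1/(n-1)) · Σ_k (x_{k,i} - mean_i) · (x_{k,j} - mean_j), divisor n-1 = 4:
  S[X,X] = ((1)·(1) + (-3)·(-3) + (2)·(2) + (-1)·(-1) + (1)·(1)) / 4 = 16/4 = 4
  S[X,Y] = ((1)·(0.4) + (-3)·(-4.6) + (2)·(2.4) + (-1)·(-1.6) + (1)·(3.4)) / 4 = 24/4 = 6
  S[Y,Y] = ((0.4)·(0.4) + (-4.6)·(-4.6) + (2.4)·(2.4) + (-1.6)·(-1.6) + (3.4)·(3.4)) / 4 = 41.2/4 = 10.3
  S = [[4, 6],
 [6, 10.3]].

Step 3 — invert S. det(S) = 4·10.3 - (6)² = 5.2.
  S^{-1} = (1/det) · [[d, -b], [-b, a]] = [[1.9808, -1.1538],
 [-1.1538, 0.7692]].

Step 4 — quadratic form (x̄ - mu_0)^T · S^{-1} · (x̄ - mu_0):
  S^{-1} · (x̄ - mu_0) = (1.2885, -0.6923),
  (x̄ - mu_0)^T · [...] = (1)·(1.2885) + (0.6)·(-0.6923) = 0.8731.

Step 5 — scale by n: T² = 5 · 0.8731 = 4.3654.

T² ≈ 4.3654


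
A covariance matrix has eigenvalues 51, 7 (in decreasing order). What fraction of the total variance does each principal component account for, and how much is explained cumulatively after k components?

Step 1 — total variance = trace(Sigma) = Σ λ_i = 51 + 7 = 58.

Step 2 — fraction explained by component i = λ_i / Σ λ:
  PC1: 51/58 = 0.8793
  PC2: 7/58 = 0.1207

Step 3 — cumulative fraction after k components = (λ_1 + ... + λ_k) / Σ λ:
  k = 1: 51/58 = 0.8793
  k = 2: (51 + 7)/58 = 58/58 = 1

Summary (fraction, with percent):

explained: PC1 0.8793 (87.93%), PC2 0.1207 (12.07%);  cumulative: 0.8793, 1


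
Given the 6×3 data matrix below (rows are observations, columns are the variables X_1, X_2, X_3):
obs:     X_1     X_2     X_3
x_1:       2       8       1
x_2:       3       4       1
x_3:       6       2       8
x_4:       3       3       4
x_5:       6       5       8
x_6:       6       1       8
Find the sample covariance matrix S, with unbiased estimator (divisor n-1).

Step 1 — column means:
  mean(X_1) = (2 + 3 + 6 + 3 + 6 + 6) / 6 = 26/6 = 4.3333
  mean(X_2) = (8 + 4 + 2 + 3 + 5 + 1) / 6 = 23/6 = 3.8333
  mean(X_3) = (1 + 1 + 8 + 4 + 8 + 8) / 6 = 30/6 = 5

Step 2 — sample covariance S[i,j] = (1/(n-1)) · Σ_k (x_{k,i} - mean_i) · (x_{k,j} - mean_j), with n-1 = 5.
  S[X_1,X_1] = ((-2.3333)·(-2.3333) + (-1.3333)·(-1.3333) + (1.6667)·(1.6667) + (-1.3333)·(-1.3333) + (1.6667)·(1.6667) + (1.6667)·(1.6667)) / 5 = 17.3333/5 = 3.4667
  S[X_1,X_2] = ((-2.3333)·(4.1667) + (-1.3333)·(0.1667) + (1.6667)·(-1.8333) + (-1.3333)·(-0.8333) + (1.6667)·(1.1667) + (1.6667)·(-2.8333)) / 5 = -14.6667/5 = -2.9333
  S[X_1,X_3] = ((-2.3333)·(-4) + (-1.3333)·(-4) + (1.6667)·(3) + (-1.3333)·(-1) + (1.6667)·(3) + (1.6667)·(3)) / 5 = 31/5 = 6.2
  S[X_2,X_2] = ((4.1667)·(4.1667) + (0.1667)·(0.1667) + (-1.8333)·(-1.8333) + (-0.8333)·(-0.8333) + (1.1667)·(1.1667) + (-2.8333)·(-2.8333)) / 5 = 30.8333/5 = 6.1667
  S[X_2,X_3] = ((4.1667)·(-4) + (0.1667)·(-4) + (-1.8333)·(3) + (-0.8333)·(-1) + (1.1667)·(3) + (-2.8333)·(3)) / 5 = -27/5 = -5.4
  S[X_3,X_3] = ((-4)·(-4) + (-4)·(-4) + (3)·(3) + (-1)·(-1) + (3)·(3) + (3)·(3)) / 5 = 60/5 = 12

S is symmetric (S[j,i] = S[i,j]). Assembling:

S = [[3.4667, -2.9333, 6.2],
 [-2.9333, 6.1667, -5.4],
 [6.2, -5.4, 12]]


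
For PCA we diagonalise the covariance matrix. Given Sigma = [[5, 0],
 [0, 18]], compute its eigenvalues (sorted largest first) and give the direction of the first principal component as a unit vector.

Step 1 — characteristic polynomial of 2×2 Sigma:
  det(Sigma - λI) = λ² - trace · λ + det = 0.
  trace = 5 + 18 = 23, det = 5·18 - (0)² = 90.
Step 2 — discriminant:
  Δ = trace² - 4·det = 529 - 360 = 169.
Step 3 — eigenvalues:
  λ = (trace ± √Δ)/2 = (23 ± 13)/2,
  λ_1 = 18,  λ_2 = 5.

Step 4 — unit eigenvector for λ_1: Sigma is diagonal, so its eigenvectors are the coordinate axes. λ_1 = 18 is the diagonal entry on the second coordinate axis, hence
  v_1 = (0, 1) (||v_1|| = 1).

λ_1 = 18,  λ_2 = 5;  v_1 ≈ (0, 1)


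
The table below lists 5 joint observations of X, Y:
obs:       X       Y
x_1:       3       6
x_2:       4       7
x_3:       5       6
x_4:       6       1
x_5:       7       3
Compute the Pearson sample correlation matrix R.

Step 1 — column means:
  mean(X) = (3 + 4 + 5 + 6 + 7) / 5 = 25/5 = 5
  mean(Y) = (6 + 7 + 6 + 1 + 3) / 5 = 23/5 = 4.6

Step 2 — sample variances and covariances s[i,j] = (1/(n-1)) · Σ_k (x_{k,i} - mean_i) · (x_{k,j} - mean_j), with n-1 = 4:
  s[X,X] = ((-2)·(-2) + (-1)·(-1) + (0)·(0) + (1)·(1) + (2)·(2)) / 4 = 10/4 = 2.5
  s[X,Y] = ((-2)·(1.4) + (-1)·(2.4) + (0)·(1.4) + (1)·(-3.6) + (2)·(-1.6)) / 4 = -12/4 = -3
  s[Y,Y] = ((1.4)·(1.4) + (2.4)·(2.4) + (1.4)·(1.4) + (-3.6)·(-3.6) + (-1.6)·(-1.6)) / 4 = 25.2/4 = 6.3
  Sample standard deviations s_i = √(s[i,i]):
  s(X) = √(2.5) = 1.5811
  s(Y) = √(6.3) = 2.51

Step 3 — r_{ij} = s_{ij} / (s_i · s_j):
  r[X,X] = 1 (diagonal).
  r[X,Y] = -3 / (1.5811 · 2.51) = -3 / 3.9686 = -0.7559
  r[Y,Y] = 1 (diagonal).

R is symmetric with unit diagonal. Assembling:

R = [[1, -0.7559],
 [-0.7559, 1]]


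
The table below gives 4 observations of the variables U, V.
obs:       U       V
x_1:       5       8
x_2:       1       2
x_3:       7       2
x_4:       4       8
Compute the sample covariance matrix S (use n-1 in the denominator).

Step 1 — column means:
  mean(U) = (5 + 1 + 7 + 4) / 4 = 17/4 = 4.25
  mean(V) = (8 + 2 + 2 + 8) / 4 = 20/4 = 5

Step 2 — sample covariance S[i,j] = (1/(n-1)) · Σ_k (x_{k,i} - mean_i) · (x_{k,j} - mean_j), with n-1 = 3.
  S[U,U] = ((0.75)·(0.75) + (-3.25)·(-3.25) + (2.75)·(2.75) + (-0.25)·(-0.25)) / 3 = 18.75/3 = 6.25
  S[U,V] = ((0.75)·(3) + (-3.25)·(-3) + (2.75)·(-3) + (-0.25)·(3)) / 3 = 3/3 = 1
  S[V,V] = ((3)·(3) + (-3)·(-3) + (-3)·(-3) + (3)·(3)) / 3 = 36/3 = 12

S is symmetric (S[j,i] = S[i,j]). Assembling:

S = [[6.25, 1],
 [1, 12]]


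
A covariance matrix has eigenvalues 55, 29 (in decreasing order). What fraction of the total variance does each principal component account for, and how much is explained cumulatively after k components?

Step 1 — total variance = trace(Sigma) = Σ λ_i = 55 + 29 = 84.

Step 2 — fraction explained by component i = λ_i / Σ λ:
  PC1: 55/84 = 0.6548
  PC2: 29/84 = 0.3452

Step 3 — cumulative fraction after k components = (λ_1 + ... + λ_k) / Σ λ:
  k = 1: 55/84 = 0.6548
  k = 2: (55 + 29)/84 = 84/84 = 1

Summary (fraction, with percent):

explained: PC1 0.6548 (65.48%), PC2 0.3452 (34.52%);  cumulative: 0.6548, 1


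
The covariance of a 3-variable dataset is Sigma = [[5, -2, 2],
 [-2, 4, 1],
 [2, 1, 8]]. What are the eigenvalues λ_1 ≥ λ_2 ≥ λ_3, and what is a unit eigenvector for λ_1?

Step 1 — characteristic polynomial p(λ) = det(λI - Sigma) = λ³ - tr·λ² + c_1·λ - det, where tr = trace, c_1 = sum of the principal 2×2 minors, det = det(Sigma):
  tr = 5 + 4 + 8 = 17,
  c_1 = (5·4 - (-2)²) + (5·8 - (2)²) + (4·8 - (1)²) = 16 + 36 + 31 = 83,
  det = 5·(4·8 - (1)²) - (-2)·((-2)·8 - (1)·(2)) + (2)·((-2)·(1) - 4·(2)) = 5·(31) - (-2)·(-18) + (2)·(-10) = 99.
  So p(λ) = λ³ - 17λ² + 83λ - 99.
Step 2 — look for an integer root (rational root theorem: any rational root is an integer divisor of 99). Testing λ = 9:
  p(9) = 729 - 1377 + 747 - 99 = 0  ✓
  Dividing out (λ - 9): p(λ) = (λ - 9)(λ² - 8λ + 11).
Step 3 — remaining eigenvalues from the quadratic λ² - 8λ + 11 = 0:
  Δ = 8² - 4·11 = 64 - 44 = 20,  λ = (8 ± √20)/2 = (8 ± 4.4721)/2 ≈ 6.2361 or 1.7639.
  Sorted: λ_1 = 9,  λ_2 = 6.2361,  λ_3 = 1.7639  (check: sum = 17 = tr ✓).

Step 4 — unit eigenvector for λ_1 = 9: v spans the null space of (Sigma - λ_1 I), whose rows are
  r_1 = (-4, -2, 2),  r_2 = (-2, -5, 1),  r_3 = (2, 1, -1).
  v is orthogonal to every row, so take v ∝ r_1 × r_2 = ((-2)·(1) - (2)·(-5), (2)·(-2) - (-4)·(1), (-4)·(-5) - (-2)·(-2)) = (8, 0, 16).
  Rescale (divide by 8): u = (1, 0, 2).
  ||u|| = √((1)² + (0)² + (2)²) = √(5) ≈ 2.2361,  v_1 = u/||u|| ≈ (0.4472, 0, 0.8944) (||v_1|| = 1).

λ_1 = 9,  λ_2 = 6.2361,  λ_3 = 1.7639;  v_1 ≈ (0.4472, 0, 0.8944)


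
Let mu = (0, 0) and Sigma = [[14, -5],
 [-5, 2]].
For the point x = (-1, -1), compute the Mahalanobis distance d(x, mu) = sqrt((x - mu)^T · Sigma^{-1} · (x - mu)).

Step 1 — centre the observation: (x - mu) = (-1, -1).

Step 2 — invert Sigma. det(Sigma) = 14·2 - (-5)² = 3.
  Sigma^{-1} = (1/det) · [[d, -b], [-b, a]] = [[0.6667, 1.6667],
 [1.6667, 4.6667]].

Step 3 — form the quadratic (x - mu)^T · Sigma^{-1} · (x - mu):
  Sigma^{-1} · (x - mu) = (-2.3333, -6.3333).
  (x - mu)^T · [Sigma^{-1} · (x - mu)] = (-1)·(-2.3333) + (-1)·(-6.3333) = 8.6667.

Step 4 — take square root: d = √(8.6667) ≈ 2.9439.

d(x, mu) = √(8.6667) ≈ 2.9439


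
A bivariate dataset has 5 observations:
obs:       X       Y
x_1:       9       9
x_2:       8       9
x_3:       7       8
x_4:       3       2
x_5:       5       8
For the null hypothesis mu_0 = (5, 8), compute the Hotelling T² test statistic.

Step 1 — sample mean vector:
  mean(X) = (9 + 8 + 7 + 3 + 5) / 5 = 32/5 = 6.4
  mean(Y) = (9 + 9 + 8 + 2 + 8) / 5 = 36/5 = 7.2
  x̄ = (6.4, 7.2),  deviation x̄ - mu_0 = (6.4, 7.2) - (5, 8) = (1.4, -0.8).

Step 2 — sample covariance matrix, S[i,j] = (1/(n-1)) · Σ_k (x_{k,i} - mean_i) · (x_{k,j} - mean_j), divisor n-1 = 4:
  S[X,X] = ((2.6)·(2.6) + (1.6)·(1.6) + (0.6)·(0.6) + (-3.4)·(-3.4) + (-1.4)·(-1.4)) / 4 = 23.2/4 = 5.8
  S[X,Y] = ((2.6)·(1.8) + (1.6)·(1.8) + (0.6)·(0.8) + (-3.4)·(-5.2) + (-1.4)·(0.8)) / 4 = 24.6/4 = 6.15
  S[Y,Y] = ((1.8)·(1.8) + (1.8)·(1.8) + (0.8)·(0.8) + (-5.2)·(-5.2) + (0.8)·(0.8)) / 4 = 34.8/4 = 8.7
  S = [[5.8, 6.15],
 [6.15, 8.7]].

Step 3 — invert S. det(S) = 5.8·8.7 - (6.15)² = 12.6375.
  S^{-1} = (1/det) · [[d, -b], [-b, a]] = [[0.6884, -0.4866],
 [-0.4866, 0.459]].

Step 4 — quadratic form (x̄ - mu_0)^T · S^{-1} · (x̄ - mu_0):
  S^{-1} · (x̄ - mu_0) = (1.3531, -1.0485),
  (x̄ - mu_0)^T · [...] = (1.4)·(1.3531) + (-0.8)·(-1.0485) = 2.7331.

Step 5 — scale by n: T² = 5 · 2.7331 = 13.6657.

T² ≈ 13.6657


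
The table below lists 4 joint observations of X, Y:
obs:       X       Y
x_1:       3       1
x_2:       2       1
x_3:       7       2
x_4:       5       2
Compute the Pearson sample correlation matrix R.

Step 1 — column means:
  mean(X) = (3 + 2 + 7 + 5) / 4 = 17/4 = 4.25
  mean(Y) = (1 + 1 + 2 + 2) / 4 = 6/4 = 1.5

Step 2 — sample variances and covariances s[i,j] = (1/(n-1)) · Σ_k (x_{k,i} - mean_i) · (x_{k,j} - mean_j), with n-1 = 3:
  s[X,X] = ((-1.25)·(-1.25) + (-2.25)·(-2.25) + (2.75)·(2.75) + (0.75)·(0.75)) / 3 = 14.75/3 = 4.9167
  s[X,Y] = ((-1.25)·(-0.5) + (-2.25)·(-0.5) + (2.75)·(0.5) + (0.75)·(0.5)) / 3 = 3.5/3 = 1.1667
  s[Y,Y] = ((-0.5)·(-0.5) + (-0.5)·(-0.5) + (0.5)·(0.5) + (0.5)·(0.5)) / 3 = 1/3 = 0.3333
  Sample standard deviations s_i = √(s[i,i]):
  s(X) = √(4.9167) = 2.2174
  s(Y) = √(0.3333) = 0.5774

Step 3 — r_{ij} = s_{ij} / (s_i · s_j):
  r[X,X] = 1 (diagonal).
  r[X,Y] = 1.1667 / (2.2174 · 0.5774) = 1.1667 / 1.2802 = 0.9113
  r[Y,Y] = 1 (diagonal).

R is symmetric with unit diagonal. Assembling:

R = [[1, 0.9113],
 [0.9113, 1]]


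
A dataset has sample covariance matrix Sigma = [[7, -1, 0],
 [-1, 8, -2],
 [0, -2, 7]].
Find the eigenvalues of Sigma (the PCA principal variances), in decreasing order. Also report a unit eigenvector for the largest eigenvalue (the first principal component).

Step 1 — characteristic polynomial p(λ) = det(λI - Sigma) = λ³ - tr·λ² + c_1·λ - det, where tr = trace, c_1 = sum of the principal 2×2 minors, det = det(Sigma):
  tr = 7 + 8 + 7 = 22,
  c_1 = (7·8 - (-1)²) + (7·7 - (0)²) + (8·7 - (-2)²) = 55 + 49 + 52 = 156,
  det = 7·(8·7 - (-2)²) - (-1)·((-1)·7 - (-2)·(0)) + (0)·((-1)·(-2) - 8·(0)) = 7·(52) - (-1)·(-7) + (0)·(2) = 357.
  So p(λ) = λ³ - 22λ² + 156λ - 357.
Step 2 — look for an integer root (rational root theorem: any rational root is an integer divisor of 357). Testing λ = 7:
  p(7) = 343 - 1078 + 1092 - 357 = 0  ✓
  Dividing out (λ - 7): p(λ) = (λ - 7)(λ² - 15λ + 51).
Step 3 — remaining eigenvalues from the quadratic λ² - 15λ + 51 = 0:
  Δ = 15² - 4·51 = 225 - 204 = 21,  λ = (15 ± √21)/2 = (15 ± 4.5826)/2 ≈ 9.7913 or 5.2087.
  Sorted: λ_1 = 9.7913,  λ_2 = 7,  λ_3 = 5.2087  (check: sum = 22 = tr ✓).

Step 4 — unit eigenvector for λ_1 ≈ 9.7913: v spans the null space of (Sigma - λ_1 I), whose rows are
  r_1 = (-2.7913, -1, 0),  r_2 = (-1, -1.7913, -2),  r_3 = (0, -2, -2.7913).
  v is orthogonal to every row, so take v ∝ r_1 × r_2 = ((-1)·(-2) - (0)·(-1.7913), (0)·(-1) - (-2.7913)·(-2), (-2.7913)·(-1.7913) - (-1)·(-1)) ≈ (2, -5.5826, 4).
  Let u = (2, -5.5826, 4).
  ||u|| = √((2)² + (-5.5826)² + (4)²) = √(51.1652) ≈ 7.153,  v_1 = u/||u|| ≈ (0.2796, -0.7805, 0.5592) (||v_1|| = 1).

λ_1 = 9.7913,  λ_2 = 7,  λ_3 = 5.2087;  v_1 ≈ (0.2796, -0.7805, 0.5592)
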